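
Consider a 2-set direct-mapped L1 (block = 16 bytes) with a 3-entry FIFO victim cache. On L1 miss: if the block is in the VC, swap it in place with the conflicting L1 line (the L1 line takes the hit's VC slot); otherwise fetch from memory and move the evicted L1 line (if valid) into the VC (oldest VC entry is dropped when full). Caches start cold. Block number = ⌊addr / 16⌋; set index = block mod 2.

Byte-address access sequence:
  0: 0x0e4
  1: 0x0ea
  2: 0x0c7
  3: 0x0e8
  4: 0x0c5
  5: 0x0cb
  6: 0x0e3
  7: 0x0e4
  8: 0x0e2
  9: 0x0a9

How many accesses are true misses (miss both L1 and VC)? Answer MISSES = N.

MISSES = 3

0: 0xe4 (blk 14, set 0) → MISS  vc=[]
1: 0xea (blk 14, set 0) → L1-HIT  vc=[]
2: 0xc7 (blk 12, set 0) → MISS  vc=[14]
3: 0xe8 (blk 14, set 0) → VC-HIT  vc=[12]
4: 0xc5 (blk 12, set 0) → VC-HIT  vc=[14]
5: 0xcb (blk 12, set 0) → L1-HIT  vc=[14]
6: 0xe3 (blk 14, set 0) → VC-HIT  vc=[12]
7: 0xe4 (blk 14, set 0) → L1-HIT  vc=[12]
8: 0xe2 (blk 14, set 0) → L1-HIT  vc=[12]
9: 0xa9 (blk 10, set 0) → MISS  vc=[12, 14]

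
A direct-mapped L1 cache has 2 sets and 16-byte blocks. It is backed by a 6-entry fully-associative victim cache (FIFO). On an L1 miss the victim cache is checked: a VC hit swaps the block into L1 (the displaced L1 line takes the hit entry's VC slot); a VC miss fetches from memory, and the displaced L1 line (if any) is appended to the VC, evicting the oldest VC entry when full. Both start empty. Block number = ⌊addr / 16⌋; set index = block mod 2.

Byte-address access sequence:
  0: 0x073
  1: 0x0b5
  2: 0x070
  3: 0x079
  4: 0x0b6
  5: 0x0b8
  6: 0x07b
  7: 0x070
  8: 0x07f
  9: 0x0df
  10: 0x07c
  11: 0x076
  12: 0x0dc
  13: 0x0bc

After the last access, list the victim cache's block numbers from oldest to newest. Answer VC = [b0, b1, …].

#0 0x73→b7/s1 MISS; vc=[]
#1 0xb5→b11/s1 MISS; vc=[7]
#2 0x70→b7/s1 VC-HIT; vc=[11]
#3 0x79→b7/s1 L1-HIT; vc=[11]
#4 0xb6→b11/s1 VC-HIT; vc=[7]
#5 0xb8→b11/s1 L1-HIT; vc=[7]
#6 0x7b→b7/s1 VC-HIT; vc=[11]
#7 0x70→b7/s1 L1-HIT; vc=[11]
#8 0x7f→b7/s1 L1-HIT; vc=[11]
#9 0xdf→b13/s1 MISS; vc=[11,7]
#10 0x7c→b7/s1 VC-HIT; vc=[11,13]
#11 0x76→b7/s1 L1-HIT; vc=[11,13]
#12 0xdc→b13/s1 VC-HIT; vc=[11,7]
#13 0xbc→b11/s1 VC-HIT; vc=[13,7]

VC = [13, 7]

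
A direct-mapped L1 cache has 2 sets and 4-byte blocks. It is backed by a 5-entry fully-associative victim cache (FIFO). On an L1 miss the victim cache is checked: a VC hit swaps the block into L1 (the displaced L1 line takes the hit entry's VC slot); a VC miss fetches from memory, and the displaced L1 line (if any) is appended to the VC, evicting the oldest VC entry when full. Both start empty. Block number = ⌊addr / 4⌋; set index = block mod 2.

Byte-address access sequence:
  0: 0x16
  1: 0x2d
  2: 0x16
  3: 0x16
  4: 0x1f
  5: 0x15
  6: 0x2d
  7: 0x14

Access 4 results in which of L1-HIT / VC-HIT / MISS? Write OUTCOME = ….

#0 0x16→b5/s1 MISS; vc=[]
#1 0x2d→b11/s1 MISS; vc=[5]
#2 0x16→b5/s1 VC-HIT; vc=[11]
#3 0x16→b5/s1 L1-HIT; vc=[11]
#4 0x1f→b7/s1 MISS; vc=[11,5]
#5 0x15→b5/s1 VC-HIT; vc=[11,7]
#6 0x2d→b11/s1 VC-HIT; vc=[5,7]
#7 0x14→b5/s1 VC-HIT; vc=[11,7]

OUTCOME = MISS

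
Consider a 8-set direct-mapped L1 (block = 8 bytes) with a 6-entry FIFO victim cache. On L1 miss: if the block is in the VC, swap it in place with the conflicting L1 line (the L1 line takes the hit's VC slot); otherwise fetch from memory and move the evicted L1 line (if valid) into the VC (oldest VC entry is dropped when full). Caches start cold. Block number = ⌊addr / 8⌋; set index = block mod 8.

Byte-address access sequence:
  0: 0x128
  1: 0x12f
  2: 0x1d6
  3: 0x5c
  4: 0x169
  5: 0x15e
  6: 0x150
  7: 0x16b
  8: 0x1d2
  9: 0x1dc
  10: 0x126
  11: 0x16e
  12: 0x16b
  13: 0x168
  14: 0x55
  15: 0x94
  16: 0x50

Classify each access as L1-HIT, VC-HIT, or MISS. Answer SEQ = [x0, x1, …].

0: 0x128 (blk 37, set 5) → MISS  vc=[]
1: 0x12f (blk 37, set 5) → L1-HIT  vc=[]
2: 0x1d6 (blk 58, set 2) → MISS  vc=[]
3: 0x5c (blk 11, set 3) → MISS  vc=[]
4: 0x169 (blk 45, set 5) → MISS  vc=[37]
5: 0x15e (blk 43, set 3) → MISS  vc=[37, 11]
6: 0x150 (blk 42, set 2) → MISS  vc=[37, 11, 58]
7: 0x16b (blk 45, set 5) → L1-HIT  vc=[37, 11, 58]
8: 0x1d2 (blk 58, set 2) → VC-HIT  vc=[37, 11, 42]
9: 0x1dc (blk 59, set 3) → MISS  vc=[37, 11, 42, 43]
10: 0x126 (blk 36, set 4) → MISS  vc=[37, 11, 42, 43]
11: 0x16e (blk 45, set 5) → L1-HIT  vc=[37, 11, 42, 43]
12: 0x16b (blk 45, set 5) → L1-HIT  vc=[37, 11, 42, 43]
13: 0x168 (blk 45, set 5) → L1-HIT  vc=[37, 11, 42, 43]
14: 0x55 (blk 10, set 2) → MISS  vc=[37, 11, 42, 43, 58]
15: 0x94 (blk 18, set 2) → MISS  vc=[37, 11, 42, 43, 58, 10]
16: 0x50 (blk 10, set 2) → VC-HIT  vc=[37, 11, 42, 43, 58, 18]

SEQ = [MISS, L1-HIT, MISS, MISS, MISS, MISS, MISS, L1-HIT, VC-HIT, MISS, MISS, L1-HIT, L1-HIT, L1-HIT, MISS, MISS, VC-HIT]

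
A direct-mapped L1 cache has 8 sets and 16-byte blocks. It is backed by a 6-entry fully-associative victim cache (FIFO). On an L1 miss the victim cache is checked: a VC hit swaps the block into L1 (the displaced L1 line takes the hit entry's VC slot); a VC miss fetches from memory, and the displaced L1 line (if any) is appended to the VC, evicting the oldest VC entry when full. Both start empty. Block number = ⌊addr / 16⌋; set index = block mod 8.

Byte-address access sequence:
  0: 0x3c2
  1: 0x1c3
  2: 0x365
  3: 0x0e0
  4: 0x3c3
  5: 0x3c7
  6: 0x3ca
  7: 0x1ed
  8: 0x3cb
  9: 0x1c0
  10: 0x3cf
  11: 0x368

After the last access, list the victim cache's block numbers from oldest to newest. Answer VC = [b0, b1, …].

VC = [28, 30, 14]

  [0] addr=0x3c2 blk=60 s=4: MISS | VC []
  [1] addr=0x1c3 blk=28 s=4: MISS | VC [60]
  [2] addr=0x365 blk=54 s=6: MISS | VC [60]
  [3] addr=0xe0 blk=14 s=6: MISS | VC [60, 54]
  [4] addr=0x3c3 blk=60 s=4: VC-HIT | VC [28, 54]
  [5] addr=0x3c7 blk=60 s=4: L1-HIT | VC [28, 54]
  [6] addr=0x3ca blk=60 s=4: L1-HIT | VC [28, 54]
  [7] addr=0x1ed blk=30 s=6: MISS | VC [28, 54, 14]
  [8] addr=0x3cb blk=60 s=4: L1-HIT | VC [28, 54, 14]
  [9] addr=0x1c0 blk=28 s=4: VC-HIT | VC [60, 54, 14]
  [10] addr=0x3cf blk=60 s=4: VC-HIT | VC [28, 54, 14]
  [11] addr=0x368 blk=54 s=6: VC-HIT | VC [28, 30, 14]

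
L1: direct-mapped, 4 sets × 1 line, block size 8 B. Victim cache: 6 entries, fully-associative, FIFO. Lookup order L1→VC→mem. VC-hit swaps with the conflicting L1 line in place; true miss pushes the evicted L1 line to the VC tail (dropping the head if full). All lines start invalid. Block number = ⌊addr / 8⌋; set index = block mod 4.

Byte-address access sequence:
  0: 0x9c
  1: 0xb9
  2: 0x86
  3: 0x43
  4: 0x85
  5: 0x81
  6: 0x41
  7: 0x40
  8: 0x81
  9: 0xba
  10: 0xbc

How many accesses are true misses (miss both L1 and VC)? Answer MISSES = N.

MISSES = 4

0: 0x9c (blk 19, set 3) → MISS  vc=[]
1: 0xb9 (blk 23, set 3) → MISS  vc=[19]
2: 0x86 (blk 16, set 0) → MISS  vc=[19]
3: 0x43 (blk 8, set 0) → MISS  vc=[19, 16]
4: 0x85 (blk 16, set 0) → VC-HIT  vc=[19, 8]
5: 0x81 (blk 16, set 0) → L1-HIT  vc=[19, 8]
6: 0x41 (blk 8, set 0) → VC-HIT  vc=[19, 16]
7: 0x40 (blk 8, set 0) → L1-HIT  vc=[19, 16]
8: 0x81 (blk 16, set 0) → VC-HIT  vc=[19, 8]
9: 0xba (blk 23, set 3) → L1-HIT  vc=[19, 8]
10: 0xbc (blk 23, set 3) → L1-HIT  vc=[19, 8]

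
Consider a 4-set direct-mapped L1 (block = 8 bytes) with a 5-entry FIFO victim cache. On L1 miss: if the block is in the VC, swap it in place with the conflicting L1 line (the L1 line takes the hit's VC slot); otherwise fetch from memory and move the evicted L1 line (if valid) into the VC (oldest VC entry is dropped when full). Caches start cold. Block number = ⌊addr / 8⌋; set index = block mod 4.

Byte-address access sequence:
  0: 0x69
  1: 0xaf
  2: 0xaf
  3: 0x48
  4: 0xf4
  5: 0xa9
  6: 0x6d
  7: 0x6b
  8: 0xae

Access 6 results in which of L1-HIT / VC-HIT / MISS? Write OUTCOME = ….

0: 0x69 (blk 13, set 1) → MISS  vc=[]
1: 0xaf (blk 21, set 1) → MISS  vc=[13]
2: 0xaf (blk 21, set 1) → L1-HIT  vc=[13]
3: 0x48 (blk 9, set 1) → MISS  vc=[13, 21]
4: 0xf4 (blk 30, set 2) → MISS  vc=[13, 21]
5: 0xa9 (blk 21, set 1) → VC-HIT  vc=[13, 9]
6: 0x6d (blk 13, set 1) → VC-HIT  vc=[21, 9]
7: 0x6b (blk 13, set 1) → L1-HIT  vc=[21, 9]
8: 0xae (blk 21, set 1) → VC-HIT  vc=[13, 9]

OUTCOME = VC-HIT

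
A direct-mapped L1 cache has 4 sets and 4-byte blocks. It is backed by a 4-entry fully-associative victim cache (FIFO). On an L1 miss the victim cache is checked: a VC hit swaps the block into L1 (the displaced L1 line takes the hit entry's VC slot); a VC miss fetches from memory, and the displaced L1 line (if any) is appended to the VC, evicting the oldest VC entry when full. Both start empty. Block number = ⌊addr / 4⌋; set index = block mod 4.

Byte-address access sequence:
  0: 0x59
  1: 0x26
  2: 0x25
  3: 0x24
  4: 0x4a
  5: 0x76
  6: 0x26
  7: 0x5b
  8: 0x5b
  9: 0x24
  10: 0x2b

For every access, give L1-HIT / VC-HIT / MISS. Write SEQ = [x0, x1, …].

SEQ = [MISS, MISS, L1-HIT, L1-HIT, MISS, MISS, VC-HIT, VC-HIT, L1-HIT, L1-HIT, MISS]

0: 0x59 (blk 22, set 2) → MISS  vc=[]
1: 0x26 (blk 9, set 1) → MISS  vc=[]
2: 0x25 (blk 9, set 1) → L1-HIT  vc=[]
3: 0x24 (blk 9, set 1) → L1-HIT  vc=[]
4: 0x4a (blk 18, set 2) → MISS  vc=[22]
5: 0x76 (blk 29, set 1) → MISS  vc=[22, 9]
6: 0x26 (blk 9, set 1) → VC-HIT  vc=[22, 29]
7: 0x5b (blk 22, set 2) → VC-HIT  vc=[18, 29]
8: 0x5b (blk 22, set 2) → L1-HIT  vc=[18, 29]
9: 0x24 (blk 9, set 1) → L1-HIT  vc=[18, 29]
10: 0x2b (blk 10, set 2) → MISS  vc=[18, 29, 22]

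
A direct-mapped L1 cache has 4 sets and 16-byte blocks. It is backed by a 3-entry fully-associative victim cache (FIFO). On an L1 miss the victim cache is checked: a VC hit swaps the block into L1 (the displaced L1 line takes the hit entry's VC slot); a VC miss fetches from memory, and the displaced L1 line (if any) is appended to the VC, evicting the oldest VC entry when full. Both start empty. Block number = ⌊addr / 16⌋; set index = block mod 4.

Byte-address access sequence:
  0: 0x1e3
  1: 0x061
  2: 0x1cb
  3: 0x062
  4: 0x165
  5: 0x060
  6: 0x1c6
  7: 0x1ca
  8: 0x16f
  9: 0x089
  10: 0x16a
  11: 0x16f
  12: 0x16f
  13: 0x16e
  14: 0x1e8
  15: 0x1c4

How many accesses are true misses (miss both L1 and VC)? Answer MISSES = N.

MISSES = 5

  [0] addr=0x1e3 blk=30 s=2: MISS | VC []
  [1] addr=0x61 blk=6 s=2: MISS | VC [30]
  [2] addr=0x1cb blk=28 s=0: MISS | VC [30]
  [3] addr=0x62 blk=6 s=2: L1-HIT | VC [30]
  [4] addr=0x165 blk=22 s=2: MISS | VC [30, 6]
  [5] addr=0x60 blk=6 s=2: VC-HIT | VC [30, 22]
  [6] addr=0x1c6 blk=28 s=0: L1-HIT | VC [30, 22]
  [7] addr=0x1ca blk=28 s=0: L1-HIT | VC [30, 22]
  [8] addr=0x16f blk=22 s=2: VC-HIT | VC [30, 6]
  [9] addr=0x89 blk=8 s=0: MISS | VC [30, 6, 28]
  [10] addr=0x16a blk=22 s=2: L1-HIT | VC [30, 6, 28]
  [11] addr=0x16f blk=22 s=2: L1-HIT | VC [30, 6, 28]
  [12] addr=0x16f blk=22 s=2: L1-HIT | VC [30, 6, 28]
  [13] addr=0x16e blk=22 s=2: L1-HIT | VC [30, 6, 28]
  [14] addr=0x1e8 blk=30 s=2: VC-HIT | VC [22, 6, 28]
  [15] addr=0x1c4 blk=28 s=0: VC-HIT | VC [22, 6, 8]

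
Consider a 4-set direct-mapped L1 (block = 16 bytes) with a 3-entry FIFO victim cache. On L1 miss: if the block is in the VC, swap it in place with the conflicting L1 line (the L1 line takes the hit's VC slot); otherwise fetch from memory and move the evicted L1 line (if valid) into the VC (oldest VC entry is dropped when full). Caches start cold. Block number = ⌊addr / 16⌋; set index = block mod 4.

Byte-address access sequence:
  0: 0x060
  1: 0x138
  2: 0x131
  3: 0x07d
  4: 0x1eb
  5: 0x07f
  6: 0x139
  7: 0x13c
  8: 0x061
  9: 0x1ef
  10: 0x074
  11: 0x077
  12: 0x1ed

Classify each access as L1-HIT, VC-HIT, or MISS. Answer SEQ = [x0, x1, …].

#0 0x60→b6/s2 MISS; vc=[]
#1 0x138→b19/s3 MISS; vc=[]
#2 0x131→b19/s3 L1-HIT; vc=[]
#3 0x7d→b7/s3 MISS; vc=[19]
#4 0x1eb→b30/s2 MISS; vc=[19,6]
#5 0x7f→b7/s3 L1-HIT; vc=[19,6]
#6 0x139→b19/s3 VC-HIT; vc=[7,6]
#7 0x13c→b19/s3 L1-HIT; vc=[7,6]
#8 0x61→b6/s2 VC-HIT; vc=[7,30]
#9 0x1ef→b30/s2 VC-HIT; vc=[7,6]
#10 0x74→b7/s3 VC-HIT; vc=[19,6]
#11 0x77→b7/s3 L1-HIT; vc=[19,6]
#12 0x1ed→b30/s2 L1-HIT; vc=[19,6]

SEQ = [MISS, MISS, L1-HIT, MISS, MISS, L1-HIT, VC-HIT, L1-HIT, VC-HIT, VC-HIT, VC-HIT, L1-HIT, L1-HIT]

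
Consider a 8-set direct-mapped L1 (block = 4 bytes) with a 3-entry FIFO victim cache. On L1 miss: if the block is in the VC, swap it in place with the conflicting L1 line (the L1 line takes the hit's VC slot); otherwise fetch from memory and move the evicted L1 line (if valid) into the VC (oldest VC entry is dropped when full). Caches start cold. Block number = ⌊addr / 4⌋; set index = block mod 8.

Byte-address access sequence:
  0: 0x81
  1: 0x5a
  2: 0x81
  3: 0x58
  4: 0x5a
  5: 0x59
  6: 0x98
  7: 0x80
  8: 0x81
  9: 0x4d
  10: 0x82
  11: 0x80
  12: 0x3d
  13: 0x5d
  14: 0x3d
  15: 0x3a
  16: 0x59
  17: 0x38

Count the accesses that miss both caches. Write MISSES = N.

MISSES = 7

0: 0x81 (blk 32, set 0) → MISS  vc=[]
1: 0x5a (blk 22, set 6) → MISS  vc=[]
2: 0x81 (blk 32, set 0) → L1-HIT  vc=[]
3: 0x58 (blk 22, set 6) → L1-HIT  vc=[]
4: 0x5a (blk 22, set 6) → L1-HIT  vc=[]
5: 0x59 (blk 22, set 6) → L1-HIT  vc=[]
6: 0x98 (blk 38, set 6) → MISS  vc=[22]
7: 0x80 (blk 32, set 0) → L1-HIT  vc=[22]
8: 0x81 (blk 32, set 0) → L1-HIT  vc=[22]
9: 0x4d (blk 19, set 3) → MISS  vc=[22]
10: 0x82 (blk 32, set 0) → L1-HIT  vc=[22]
11: 0x80 (blk 32, set 0) → L1-HIT  vc=[22]
12: 0x3d (blk 15, set 7) → MISS  vc=[22]
13: 0x5d (blk 23, set 7) → MISS  vc=[22, 15]
14: 0x3d (blk 15, set 7) → VC-HIT  vc=[22, 23]
15: 0x3a (blk 14, set 6) → MISS  vc=[22, 23, 38]
16: 0x59 (blk 22, set 6) → VC-HIT  vc=[14, 23, 38]
17: 0x38 (blk 14, set 6) → VC-HIT  vc=[22, 23, 38]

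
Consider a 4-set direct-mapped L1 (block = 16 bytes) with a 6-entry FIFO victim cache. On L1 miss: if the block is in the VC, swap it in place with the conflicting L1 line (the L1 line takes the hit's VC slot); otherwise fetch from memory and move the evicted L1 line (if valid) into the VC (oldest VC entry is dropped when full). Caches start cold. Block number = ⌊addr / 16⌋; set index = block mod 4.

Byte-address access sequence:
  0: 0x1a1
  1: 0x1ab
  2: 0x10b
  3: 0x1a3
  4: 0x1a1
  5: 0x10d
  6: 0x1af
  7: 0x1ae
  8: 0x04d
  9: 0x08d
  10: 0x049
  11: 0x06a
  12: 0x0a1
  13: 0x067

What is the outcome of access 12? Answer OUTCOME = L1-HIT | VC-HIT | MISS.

OUTCOME = MISS

0: 0x1a1 (blk 26, set 2) → MISS  vc=[]
1: 0x1ab (blk 26, set 2) → L1-HIT  vc=[]
2: 0x10b (blk 16, set 0) → MISS  vc=[]
3: 0x1a3 (blk 26, set 2) → L1-HIT  vc=[]
4: 0x1a1 (blk 26, set 2) → L1-HIT  vc=[]
5: 0x10d (blk 16, set 0) → L1-HIT  vc=[]
6: 0x1af (blk 26, set 2) → L1-HIT  vc=[]
7: 0x1ae (blk 26, set 2) → L1-HIT  vc=[]
8: 0x4d (blk 4, set 0) → MISS  vc=[16]
9: 0x8d (blk 8, set 0) → MISS  vc=[16, 4]
10: 0x49 (blk 4, set 0) → VC-HIT  vc=[16, 8]
11: 0x6a (blk 6, set 2) → MISS  vc=[16, 8, 26]
12: 0xa1 (blk 10, set 2) → MISS  vc=[16, 8, 26, 6]
13: 0x67 (blk 6, set 2) → VC-HIT  vc=[16, 8, 26, 10]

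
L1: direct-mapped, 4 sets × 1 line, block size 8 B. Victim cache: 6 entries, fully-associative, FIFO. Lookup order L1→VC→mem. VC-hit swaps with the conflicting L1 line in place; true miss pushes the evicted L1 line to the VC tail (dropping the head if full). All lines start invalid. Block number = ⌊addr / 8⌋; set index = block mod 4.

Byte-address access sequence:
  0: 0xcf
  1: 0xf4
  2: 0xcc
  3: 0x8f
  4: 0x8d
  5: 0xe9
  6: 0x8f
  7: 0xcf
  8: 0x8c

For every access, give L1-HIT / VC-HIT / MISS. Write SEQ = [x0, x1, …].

#0 0xcf→b25/s1 MISS; vc=[]
#1 0xf4→b30/s2 MISS; vc=[]
#2 0xcc→b25/s1 L1-HIT; vc=[]
#3 0x8f→b17/s1 MISS; vc=[25]
#4 0x8d→b17/s1 L1-HIT; vc=[25]
#5 0xe9→b29/s1 MISS; vc=[25,17]
#6 0x8f→b17/s1 VC-HIT; vc=[25,29]
#7 0xcf→b25/s1 VC-HIT; vc=[17,29]
#8 0x8c→b17/s1 VC-HIT; vc=[25,29]

SEQ = [MISS, MISS, L1-HIT, MISS, L1-HIT, MISS, VC-HIT, VC-HIT, VC-HIT]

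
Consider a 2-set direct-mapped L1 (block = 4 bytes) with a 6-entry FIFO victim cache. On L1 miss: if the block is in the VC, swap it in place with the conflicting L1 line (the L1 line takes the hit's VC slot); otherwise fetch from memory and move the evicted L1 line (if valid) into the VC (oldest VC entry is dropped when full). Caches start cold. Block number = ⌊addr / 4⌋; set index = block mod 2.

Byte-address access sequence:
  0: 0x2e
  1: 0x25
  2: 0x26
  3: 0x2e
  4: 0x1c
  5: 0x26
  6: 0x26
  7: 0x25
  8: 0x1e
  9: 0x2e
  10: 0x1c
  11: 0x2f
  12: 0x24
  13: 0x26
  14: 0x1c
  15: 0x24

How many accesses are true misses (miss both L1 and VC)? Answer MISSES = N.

MISSES = 3

0: 0x2e (blk 11, set 1) → MISS  vc=[]
1: 0x25 (blk 9, set 1) → MISS  vc=[11]
2: 0x26 (blk 9, set 1) → L1-HIT  vc=[11]
3: 0x2e (blk 11, set 1) → VC-HIT  vc=[9]
4: 0x1c (blk 7, set 1) → MISS  vc=[9, 11]
5: 0x26 (blk 9, set 1) → VC-HIT  vc=[7, 11]
6: 0x26 (blk 9, set 1) → L1-HIT  vc=[7, 11]
7: 0x25 (blk 9, set 1) → L1-HIT  vc=[7, 11]
8: 0x1e (blk 7, set 1) → VC-HIT  vc=[9, 11]
9: 0x2e (blk 11, set 1) → VC-HIT  vc=[9, 7]
10: 0x1c (blk 7, set 1) → VC-HIT  vc=[9, 11]
11: 0x2f (blk 11, set 1) → VC-HIT  vc=[9, 7]
12: 0x24 (blk 9, set 1) → VC-HIT  vc=[11, 7]
13: 0x26 (blk 9, set 1) → L1-HIT  vc=[11, 7]
14: 0x1c (blk 7, set 1) → VC-HIT  vc=[11, 9]
15: 0x24 (blk 9, set 1) → VC-HIT  vc=[11, 7]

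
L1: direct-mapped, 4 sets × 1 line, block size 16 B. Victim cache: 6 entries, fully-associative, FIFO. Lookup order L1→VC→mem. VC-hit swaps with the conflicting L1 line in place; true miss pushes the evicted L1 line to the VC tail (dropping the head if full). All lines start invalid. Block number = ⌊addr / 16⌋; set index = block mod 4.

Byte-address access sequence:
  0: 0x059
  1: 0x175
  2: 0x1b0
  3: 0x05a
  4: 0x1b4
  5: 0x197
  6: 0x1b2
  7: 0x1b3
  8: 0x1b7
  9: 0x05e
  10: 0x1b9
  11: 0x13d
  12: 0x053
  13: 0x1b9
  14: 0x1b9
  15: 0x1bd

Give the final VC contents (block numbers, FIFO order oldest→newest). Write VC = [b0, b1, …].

  [0] addr=0x59 blk=5 s=1: MISS | VC []
  [1] addr=0x175 blk=23 s=3: MISS | VC []
  [2] addr=0x1b0 blk=27 s=3: MISS | VC [23]
  [3] addr=0x5a blk=5 s=1: L1-HIT | VC [23]
  [4] addr=0x1b4 blk=27 s=3: L1-HIT | VC [23]
  [5] addr=0x197 blk=25 s=1: MISS | VC [23, 5]
  [6] addr=0x1b2 blk=27 s=3: L1-HIT | VC [23, 5]
  [7] addr=0x1b3 blk=27 s=3: L1-HIT | VC [23, 5]
  [8] addr=0x1b7 blk=27 s=3: L1-HIT | VC [23, 5]
  [9] addr=0x5e blk=5 s=1: VC-HIT | VC [23, 25]
  [10] addr=0x1b9 blk=27 s=3: L1-HIT | VC [23, 25]
  [11] addr=0x13d blk=19 s=3: MISS | VC [23, 25, 27]
  [12] addr=0x53 blk=5 s=1: L1-HIT | VC [23, 25, 27]
  [13] addr=0x1b9 blk=27 s=3: VC-HIT | VC [23, 25, 19]
  [14] addr=0x1b9 blk=27 s=3: L1-HIT | VC [23, 25, 19]
  [15] addr=0x1bd blk=27 s=3: L1-HIT | VC [23, 25, 19]

VC = [23, 25, 19]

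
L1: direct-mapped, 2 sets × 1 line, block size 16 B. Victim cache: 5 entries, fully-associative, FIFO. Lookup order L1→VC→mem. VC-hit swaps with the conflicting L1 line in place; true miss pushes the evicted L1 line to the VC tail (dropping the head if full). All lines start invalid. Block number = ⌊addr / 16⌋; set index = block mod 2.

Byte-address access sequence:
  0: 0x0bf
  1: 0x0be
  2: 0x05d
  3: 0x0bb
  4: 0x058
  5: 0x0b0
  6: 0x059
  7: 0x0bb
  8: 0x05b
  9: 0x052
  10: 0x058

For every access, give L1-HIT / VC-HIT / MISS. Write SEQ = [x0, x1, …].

SEQ = [MISS, L1-HIT, MISS, VC-HIT, VC-HIT, VC-HIT, VC-HIT, VC-HIT, VC-HIT, L1-HIT, L1-HIT]

#0 0xbf→b11/s1 MISS; vc=[]
#1 0xbe→b11/s1 L1-HIT; vc=[]
#2 0x5d→b5/s1 MISS; vc=[11]
#3 0xbb→b11/s1 VC-HIT; vc=[5]
#4 0x58→b5/s1 VC-HIT; vc=[11]
#5 0xb0→b11/s1 VC-HIT; vc=[5]
#6 0x59→b5/s1 VC-HIT; vc=[11]
#7 0xbb→b11/s1 VC-HIT; vc=[5]
#8 0x5b→b5/s1 VC-HIT; vc=[11]
#9 0x52→b5/s1 L1-HIT; vc=[11]
#10 0x58→b5/s1 L1-HIT; vc=[11]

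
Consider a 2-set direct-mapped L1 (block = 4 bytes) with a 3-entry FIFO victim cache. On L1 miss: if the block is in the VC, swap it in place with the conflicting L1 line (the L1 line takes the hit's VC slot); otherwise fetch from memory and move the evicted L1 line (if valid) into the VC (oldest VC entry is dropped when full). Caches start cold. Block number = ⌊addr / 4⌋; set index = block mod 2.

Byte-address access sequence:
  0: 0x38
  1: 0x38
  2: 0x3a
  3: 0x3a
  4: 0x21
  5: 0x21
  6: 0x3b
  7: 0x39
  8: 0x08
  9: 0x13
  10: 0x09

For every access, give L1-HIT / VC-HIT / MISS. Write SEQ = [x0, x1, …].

  [0] addr=0x38 blk=14 s=0: MISS | VC []
  [1] addr=0x38 blk=14 s=0: L1-HIT | VC []
  [2] addr=0x3a blk=14 s=0: L1-HIT | VC []
  [3] addr=0x3a blk=14 s=0: L1-HIT | VC []
  [4] addr=0x21 blk=8 s=0: MISS | VC [14]
  [5] addr=0x21 blk=8 s=0: L1-HIT | VC [14]
  [6] addr=0x3b blk=14 s=0: VC-HIT | VC [8]
  [7] addr=0x39 blk=14 s=0: L1-HIT | VC [8]
  [8] addr=0x8 blk=2 s=0: MISS | VC [8, 14]
  [9] addr=0x13 blk=4 s=0: MISS | VC [8, 14, 2]
  [10] addr=0x9 blk=2 s=0: VC-HIT | VC [8, 14, 4]

SEQ = [MISS, L1-HIT, L1-HIT, L1-HIT, MISS, L1-HIT, VC-HIT, L1-HIT, MISS, MISS, VC-HIT]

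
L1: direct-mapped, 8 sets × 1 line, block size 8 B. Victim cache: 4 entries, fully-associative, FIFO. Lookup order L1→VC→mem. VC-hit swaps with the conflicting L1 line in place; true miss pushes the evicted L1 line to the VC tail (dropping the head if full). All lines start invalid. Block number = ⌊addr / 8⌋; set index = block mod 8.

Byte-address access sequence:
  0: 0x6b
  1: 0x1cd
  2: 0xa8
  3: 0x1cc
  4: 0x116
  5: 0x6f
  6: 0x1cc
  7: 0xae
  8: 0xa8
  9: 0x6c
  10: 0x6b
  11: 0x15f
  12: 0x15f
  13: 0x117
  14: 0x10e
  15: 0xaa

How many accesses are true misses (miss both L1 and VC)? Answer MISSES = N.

MISSES = 6

#0 0x6b→b13/s5 MISS; vc=[]
#1 0x1cd→b57/s1 MISS; vc=[]
#2 0xa8→b21/s5 MISS; vc=[13]
#3 0x1cc→b57/s1 L1-HIT; vc=[13]
#4 0x116→b34/s2 MISS; vc=[13]
#5 0x6f→b13/s5 VC-HIT; vc=[21]
#6 0x1cc→b57/s1 L1-HIT; vc=[21]
#7 0xae→b21/s5 VC-HIT; vc=[13]
#8 0xa8→b21/s5 L1-HIT; vc=[13]
#9 0x6c→b13/s5 VC-HIT; vc=[21]
#10 0x6b→b13/s5 L1-HIT; vc=[21]
#11 0x15f→b43/s3 MISS; vc=[21]
#12 0x15f→b43/s3 L1-HIT; vc=[21]
#13 0x117→b34/s2 L1-HIT; vc=[21]
#14 0x10e→b33/s1 MISS; vc=[21,57]
#15 0xaa→b21/s5 VC-HIT; vc=[13,57]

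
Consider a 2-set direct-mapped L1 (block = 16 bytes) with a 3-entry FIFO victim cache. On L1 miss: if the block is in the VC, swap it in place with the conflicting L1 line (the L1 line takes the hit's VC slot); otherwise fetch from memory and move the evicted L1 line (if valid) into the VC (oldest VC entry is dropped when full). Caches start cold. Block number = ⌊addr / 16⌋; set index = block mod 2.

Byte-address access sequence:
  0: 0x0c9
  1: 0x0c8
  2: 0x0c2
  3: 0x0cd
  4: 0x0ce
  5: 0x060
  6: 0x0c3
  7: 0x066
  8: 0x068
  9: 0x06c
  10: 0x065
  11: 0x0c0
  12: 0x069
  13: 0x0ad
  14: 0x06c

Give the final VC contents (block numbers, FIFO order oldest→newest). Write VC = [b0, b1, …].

  [0] addr=0xc9 blk=12 s=0: MISS | VC []
  [1] addr=0xc8 blk=12 s=0: L1-HIT | VC []
  [2] addr=0xc2 blk=12 s=0: L1-HIT | VC []
  [3] addr=0xcd blk=12 s=0: L1-HIT | VC []
  [4] addr=0xce blk=12 s=0: L1-HIT | VC []
  [5] addr=0x60 blk=6 s=0: MISS | VC [12]
  [6] addr=0xc3 blk=12 s=0: VC-HIT | VC [6]
  [7] addr=0x66 blk=6 s=0: VC-HIT | VC [12]
  [8] addr=0x68 blk=6 s=0: L1-HIT | VC [12]
  [9] addr=0x6c blk=6 s=0: L1-HIT | VC [12]
  [10] addr=0x65 blk=6 s=0: L1-HIT | VC [12]
  [11] addr=0xc0 blk=12 s=0: VC-HIT | VC [6]
  [12] addr=0x69 blk=6 s=0: VC-HIT | VC [12]
  [13] addr=0xad blk=10 s=0: MISS | VC [12, 6]
  [14] addr=0x6c blk=6 s=0: VC-HIT | VC [12, 10]

VC = [12, 10]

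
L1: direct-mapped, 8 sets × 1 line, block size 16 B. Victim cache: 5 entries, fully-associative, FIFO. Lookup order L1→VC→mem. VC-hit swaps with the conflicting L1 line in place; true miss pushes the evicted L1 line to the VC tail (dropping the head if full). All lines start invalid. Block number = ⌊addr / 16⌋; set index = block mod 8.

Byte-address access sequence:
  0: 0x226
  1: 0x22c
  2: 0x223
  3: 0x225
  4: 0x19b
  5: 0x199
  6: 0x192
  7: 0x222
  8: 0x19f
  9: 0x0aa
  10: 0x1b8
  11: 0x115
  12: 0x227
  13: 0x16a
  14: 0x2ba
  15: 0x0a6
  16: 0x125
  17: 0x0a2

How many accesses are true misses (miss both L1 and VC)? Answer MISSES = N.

MISSES = 8

  [0] addr=0x226 blk=34 s=2: MISS | VC []
  [1] addr=0x22c blk=34 s=2: L1-HIT | VC []
  [2] addr=0x223 blk=34 s=2: L1-HIT | VC []
  [3] addr=0x225 blk=34 s=2: L1-HIT | VC []
  [4] addr=0x19b blk=25 s=1: MISS | VC []
  [5] addr=0x199 blk=25 s=1: L1-HIT | VC []
  [6] addr=0x192 blk=25 s=1: L1-HIT | VC []
  [7] addr=0x222 blk=34 s=2: L1-HIT | VC []
  [8] addr=0x19f blk=25 s=1: L1-HIT | VC []
  [9] addr=0xaa blk=10 s=2: MISS | VC [34]
  [10] addr=0x1b8 blk=27 s=3: MISS | VC [34]
  [11] addr=0x115 blk=17 s=1: MISS | VC [34, 25]
  [12] addr=0x227 blk=34 s=2: VC-HIT | VC [10, 25]
  [13] addr=0x16a blk=22 s=6: MISS | VC [10, 25]
  [14] addr=0x2ba blk=43 s=3: MISS | VC [10, 25, 27]
  [15] addr=0xa6 blk=10 s=2: VC-HIT | VC [34, 25, 27]
  [16] addr=0x125 blk=18 s=2: MISS | VC [34, 25, 27, 10]
  [17] addr=0xa2 blk=10 s=2: VC-HIT | VC [34, 25, 27, 18]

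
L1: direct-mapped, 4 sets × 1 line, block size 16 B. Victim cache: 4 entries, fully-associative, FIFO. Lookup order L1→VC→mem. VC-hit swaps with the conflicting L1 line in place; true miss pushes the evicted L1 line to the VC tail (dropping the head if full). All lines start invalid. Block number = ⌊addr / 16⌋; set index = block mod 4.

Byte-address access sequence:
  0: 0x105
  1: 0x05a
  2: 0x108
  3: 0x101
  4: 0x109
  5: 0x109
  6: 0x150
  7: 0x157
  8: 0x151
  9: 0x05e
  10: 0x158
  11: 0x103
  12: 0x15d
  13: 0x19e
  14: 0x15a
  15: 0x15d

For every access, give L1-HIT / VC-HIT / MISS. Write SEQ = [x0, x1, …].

0: 0x105 (blk 16, set 0) → MISS  vc=[]
1: 0x5a (blk 5, set 1) → MISS  vc=[]
2: 0x108 (blk 16, set 0) → L1-HIT  vc=[]
3: 0x101 (blk 16, set 0) → L1-HIT  vc=[]
4: 0x109 (blk 16, set 0) → L1-HIT  vc=[]
5: 0x109 (blk 16, set 0) → L1-HIT  vc=[]
6: 0x150 (blk 21, set 1) → MISS  vc=[5]
7: 0x157 (blk 21, set 1) → L1-HIT  vc=[5]
8: 0x151 (blk 21, set 1) → L1-HIT  vc=[5]
9: 0x5e (blk 5, set 1) → VC-HIT  vc=[21]
10: 0x158 (blk 21, set 1) → VC-HIT  vc=[5]
11: 0x103 (blk 16, set 0) → L1-HIT  vc=[5]
12: 0x15d (blk 21, set 1) → L1-HIT  vc=[5]
13: 0x19e (blk 25, set 1) → MISS  vc=[5, 21]
14: 0x15a (blk 21, set 1) → VC-HIT  vc=[5, 25]
15: 0x15d (blk 21, set 1) → L1-HIT  vc=[5, 25]

SEQ = [MISS, MISS, L1-HIT, L1-HIT, L1-HIT, L1-HIT, MISS, L1-HIT, L1-HIT, VC-HIT, VC-HIT, L1-HIT, L1-HIT, MISS, VC-HIT, L1-HIT]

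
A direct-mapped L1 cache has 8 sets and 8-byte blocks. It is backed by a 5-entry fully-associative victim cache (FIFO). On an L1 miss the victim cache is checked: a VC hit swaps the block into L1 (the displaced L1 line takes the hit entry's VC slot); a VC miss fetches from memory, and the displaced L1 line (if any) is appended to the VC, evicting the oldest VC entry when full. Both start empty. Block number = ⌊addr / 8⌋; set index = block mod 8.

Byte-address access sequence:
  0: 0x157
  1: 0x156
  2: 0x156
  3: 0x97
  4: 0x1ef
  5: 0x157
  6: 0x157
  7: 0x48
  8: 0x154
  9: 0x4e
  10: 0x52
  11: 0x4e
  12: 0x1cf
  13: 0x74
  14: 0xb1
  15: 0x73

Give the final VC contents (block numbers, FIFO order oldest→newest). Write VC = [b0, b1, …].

#0 0x157→b42/s2 MISS; vc=[]
#1 0x156→b42/s2 L1-HIT; vc=[]
#2 0x156→b42/s2 L1-HIT; vc=[]
#3 0x97→b18/s2 MISS; vc=[42]
#4 0x1ef→b61/s5 MISS; vc=[42]
#5 0x157→b42/s2 VC-HIT; vc=[18]
#6 0x157→b42/s2 L1-HIT; vc=[18]
#7 0x48→b9/s1 MISS; vc=[18]
#8 0x154→b42/s2 L1-HIT; vc=[18]
#9 0x4e→b9/s1 L1-HIT; vc=[18]
#10 0x52→b10/s2 MISS; vc=[18,42]
#11 0x4e→b9/s1 L1-HIT; vc=[18,42]
#12 0x1cf→b57/s1 MISS; vc=[18,42,9]
#13 0x74→b14/s6 MISS; vc=[18,42,9]
#14 0xb1→b22/s6 MISS; vc=[18,42,9,14]
#15 0x73→b14/s6 VC-HIT; vc=[18,42,9,22]

VC = [18, 42, 9, 22]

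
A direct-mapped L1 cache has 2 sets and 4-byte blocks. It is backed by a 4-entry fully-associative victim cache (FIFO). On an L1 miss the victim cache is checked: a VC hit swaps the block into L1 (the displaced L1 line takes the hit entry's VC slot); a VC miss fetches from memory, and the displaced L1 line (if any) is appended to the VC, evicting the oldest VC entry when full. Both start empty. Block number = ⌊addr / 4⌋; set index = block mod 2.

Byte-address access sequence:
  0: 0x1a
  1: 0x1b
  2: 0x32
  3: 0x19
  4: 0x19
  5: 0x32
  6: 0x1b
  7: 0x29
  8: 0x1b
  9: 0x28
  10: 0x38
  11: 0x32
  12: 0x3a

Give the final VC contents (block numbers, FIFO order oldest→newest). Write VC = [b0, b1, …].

VC = [12, 6, 10]

#0 0x1a→b6/s0 MISS; vc=[]
#1 0x1b→b6/s0 L1-HIT; vc=[]
#2 0x32→b12/s0 MISS; vc=[6]
#3 0x19→b6/s0 VC-HIT; vc=[12]
#4 0x19→b6/s0 L1-HIT; vc=[12]
#5 0x32→b12/s0 VC-HIT; vc=[6]
#6 0x1b→b6/s0 VC-HIT; vc=[12]
#7 0x29→b10/s0 MISS; vc=[12,6]
#8 0x1b→b6/s0 VC-HIT; vc=[12,10]
#9 0x28→b10/s0 VC-HIT; vc=[12,6]
#10 0x38→b14/s0 MISS; vc=[12,6,10]
#11 0x32→b12/s0 VC-HIT; vc=[14,6,10]
#12 0x3a→b14/s0 VC-HIT; vc=[12,6,10]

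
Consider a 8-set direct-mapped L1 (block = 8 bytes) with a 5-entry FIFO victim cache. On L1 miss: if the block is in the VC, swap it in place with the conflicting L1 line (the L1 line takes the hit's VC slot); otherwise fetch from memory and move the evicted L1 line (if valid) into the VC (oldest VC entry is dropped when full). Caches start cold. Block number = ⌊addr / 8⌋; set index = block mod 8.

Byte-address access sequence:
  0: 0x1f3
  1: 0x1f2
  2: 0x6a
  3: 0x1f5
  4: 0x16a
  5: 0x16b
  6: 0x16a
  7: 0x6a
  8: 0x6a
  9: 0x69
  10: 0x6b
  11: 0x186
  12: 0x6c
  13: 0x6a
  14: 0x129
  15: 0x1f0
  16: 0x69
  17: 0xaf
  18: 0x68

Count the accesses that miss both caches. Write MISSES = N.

  [0] addr=0x1f3 blk=62 s=6: MISS | VC []
  [1] addr=0x1f2 blk=62 s=6: L1-HIT | VC []
  [2] addr=0x6a blk=13 s=5: MISS | VC []
  [3] addr=0x1f5 blk=62 s=6: L1-HIT | VC []
  [4] addr=0x16a blk=45 s=5: MISS | VC [13]
  [5] addr=0x16b blk=45 s=5: L1-HIT | VC [13]
  [6] addr=0x16a blk=45 s=5: L1-HIT | VC [13]
  [7] addr=0x6a blk=13 s=5: VC-HIT | VC [45]
  [8] addr=0x6a blk=13 s=5: L1-HIT | VC [45]
  [9] addr=0x69 blk=13 s=5: L1-HIT | VC [45]
  [10] addr=0x6b blk=13 s=5: L1-HIT | VC [45]
  [11] addr=0x186 blk=48 s=0: MISS | VC [45]
  [12] addr=0x6c blk=13 s=5: L1-HIT | VC [45]
  [13] addr=0x6a blk=13 s=5: L1-HIT | VC [45]
  [14] addr=0x129 blk=37 s=5: MISS | VC [45, 13]
  [15] addr=0x1f0 blk=62 s=6: L1-HIT | VC [45, 13]
  [16] addr=0x69 blk=13 s=5: VC-HIT | VC [45, 37]
  [17] addr=0xaf blk=21 s=5: MISS | VC [45, 37, 13]
  [18] addr=0x68 blk=13 s=5: VC-HIT | VC [45, 37, 21]

MISSES = 6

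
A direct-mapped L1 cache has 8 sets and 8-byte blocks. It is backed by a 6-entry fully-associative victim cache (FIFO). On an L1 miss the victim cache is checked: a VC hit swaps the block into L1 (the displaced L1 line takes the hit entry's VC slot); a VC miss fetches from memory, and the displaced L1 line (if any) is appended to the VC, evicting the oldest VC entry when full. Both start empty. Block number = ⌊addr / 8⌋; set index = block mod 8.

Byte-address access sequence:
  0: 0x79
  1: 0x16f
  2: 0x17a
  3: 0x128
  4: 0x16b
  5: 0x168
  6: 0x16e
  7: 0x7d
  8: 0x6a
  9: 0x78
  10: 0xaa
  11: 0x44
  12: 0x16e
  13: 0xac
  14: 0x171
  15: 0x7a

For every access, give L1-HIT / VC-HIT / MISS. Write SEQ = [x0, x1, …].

  [0] addr=0x79 blk=15 s=7: MISS | VC []
  [1] addr=0x16f blk=45 s=5: MISS | VC []
  [2] addr=0x17a blk=47 s=7: MISS | VC [15]
  [3] addr=0x128 blk=37 s=5: MISS | VC [15, 45]
  [4] addr=0x16b blk=45 s=5: VC-HIT | VC [15, 37]
  [5] addr=0x168 blk=45 s=5: L1-HIT | VC [15, 37]
  [6] addr=0x16e blk=45 s=5: L1-HIT | VC [15, 37]
  [7] addr=0x7d blk=15 s=7: VC-HIT | VC [47, 37]
  [8] addr=0x6a blk=13 s=5: MISS | VC [47, 37, 45]
  [9] addr=0x78 blk=15 s=7: L1-HIT | VC [47, 37, 45]
  [10] addr=0xaa blk=21 s=5: MISS | VC [47, 37, 45, 13]
  [11] addr=0x44 blk=8 s=0: MISS | VC [47, 37, 45, 13]
  [12] addr=0x16e blk=45 s=5: VC-HIT | VC [47, 37, 21, 13]
  [13] addr=0xac blk=21 s=5: VC-HIT | VC [47, 37, 45, 13]
  [14] addr=0x171 blk=46 s=6: MISS | VC [47, 37, 45, 13]
  [15] addr=0x7a blk=15 s=7: L1-HIT | VC [47, 37, 45, 13]

SEQ = [MISS, MISS, MISS, MISS, VC-HIT, L1-HIT, L1-HIT, VC-HIT, MISS, L1-HIT, MISS, MISS, VC-HIT, VC-HIT, MISS, L1-HIT]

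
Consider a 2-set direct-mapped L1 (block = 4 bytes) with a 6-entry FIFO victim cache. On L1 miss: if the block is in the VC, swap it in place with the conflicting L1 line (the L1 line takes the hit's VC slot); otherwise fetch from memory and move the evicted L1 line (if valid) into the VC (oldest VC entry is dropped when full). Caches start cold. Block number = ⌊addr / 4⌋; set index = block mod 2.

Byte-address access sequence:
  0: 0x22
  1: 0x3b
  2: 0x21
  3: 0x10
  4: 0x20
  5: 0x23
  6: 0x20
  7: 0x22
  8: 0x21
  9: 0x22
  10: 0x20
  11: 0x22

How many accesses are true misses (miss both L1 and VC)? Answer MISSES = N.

MISSES = 3

0: 0x22 (blk 8, set 0) → MISS  vc=[]
1: 0x3b (blk 14, set 0) → MISS  vc=[8]
2: 0x21 (blk 8, set 0) → VC-HIT  vc=[14]
3: 0x10 (blk 4, set 0) → MISS  vc=[14, 8]
4: 0x20 (blk 8, set 0) → VC-HIT  vc=[14, 4]
5: 0x23 (blk 8, set 0) → L1-HIT  vc=[14, 4]
6: 0x20 (blk 8, set 0) → L1-HIT  vc=[14, 4]
7: 0x22 (blk 8, set 0) → L1-HIT  vc=[14, 4]
8: 0x21 (blk 8, set 0) → L1-HIT  vc=[14, 4]
9: 0x22 (blk 8, set 0) → L1-HIT  vc=[14, 4]
10: 0x20 (blk 8, set 0) → L1-HIT  vc=[14, 4]
11: 0x22 (blk 8, set 0) → L1-HIT  vc=[14, 4]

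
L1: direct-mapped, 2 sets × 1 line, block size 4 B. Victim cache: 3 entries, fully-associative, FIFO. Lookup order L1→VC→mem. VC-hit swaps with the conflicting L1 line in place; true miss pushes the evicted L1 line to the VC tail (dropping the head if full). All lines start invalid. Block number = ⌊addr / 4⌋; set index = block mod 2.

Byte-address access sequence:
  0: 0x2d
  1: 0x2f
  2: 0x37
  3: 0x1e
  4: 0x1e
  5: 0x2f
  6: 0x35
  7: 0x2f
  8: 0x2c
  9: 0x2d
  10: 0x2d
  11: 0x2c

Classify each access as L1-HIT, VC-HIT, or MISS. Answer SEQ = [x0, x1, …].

SEQ = [MISS, L1-HIT, MISS, MISS, L1-HIT, VC-HIT, VC-HIT, VC-HIT, L1-HIT, L1-HIT, L1-HIT, L1-HIT]

  [0] addr=0x2d blk=11 s=1: MISS | VC []
  [1] addr=0x2f blk=11 s=1: L1-HIT | VC []
  [2] addr=0x37 blk=13 s=1: MISS | VC [11]
  [3] addr=0x1e blk=7 s=1: MISS | VC [11, 13]
  [4] addr=0x1e blk=7 s=1: L1-HIT | VC [11, 13]
  [5] addr=0x2f blk=11 s=1: VC-HIT | VC [7, 13]
  [6] addr=0x35 blk=13 s=1: VC-HIT | VC [7, 11]
  [7] addr=0x2f blk=11 s=1: VC-HIT | VC [7, 13]
  [8] addr=0x2c blk=11 s=1: L1-HIT | VC [7, 13]
  [9] addr=0x2d blk=11 s=1: L1-HIT | VC [7, 13]
  [10] addr=0x2d blk=11 s=1: L1-HIT | VC [7, 13]
  [11] addr=0x2c blk=11 s=1: L1-HIT | VC [7, 13]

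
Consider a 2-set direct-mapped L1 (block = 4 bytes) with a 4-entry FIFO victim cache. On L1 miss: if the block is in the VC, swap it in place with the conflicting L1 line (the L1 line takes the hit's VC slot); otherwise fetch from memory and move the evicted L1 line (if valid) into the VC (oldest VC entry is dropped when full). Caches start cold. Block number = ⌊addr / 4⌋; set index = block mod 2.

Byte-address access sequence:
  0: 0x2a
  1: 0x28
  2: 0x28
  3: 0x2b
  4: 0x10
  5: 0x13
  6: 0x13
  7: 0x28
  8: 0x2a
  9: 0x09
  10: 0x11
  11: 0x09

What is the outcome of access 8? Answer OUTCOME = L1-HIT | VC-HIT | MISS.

0: 0x2a (blk 10, set 0) → MISS  vc=[]
1: 0x28 (blk 10, set 0) → L1-HIT  vc=[]
2: 0x28 (blk 10, set 0) → L1-HIT  vc=[]
3: 0x2b (blk 10, set 0) → L1-HIT  vc=[]
4: 0x10 (blk 4, set 0) → MISS  vc=[10]
5: 0x13 (blk 4, set 0) → L1-HIT  vc=[10]
6: 0x13 (blk 4, set 0) → L1-HIT  vc=[10]
7: 0x28 (blk 10, set 0) → VC-HIT  vc=[4]
8: 0x2a (blk 10, set 0) → L1-HIT  vc=[4]
9: 0x9 (blk 2, set 0) → MISS  vc=[4, 10]
10: 0x11 (blk 4, set 0) → VC-HIT  vc=[2, 10]
11: 0x9 (blk 2, set 0) → VC-HIT  vc=[4, 10]

OUTCOME = L1-HIT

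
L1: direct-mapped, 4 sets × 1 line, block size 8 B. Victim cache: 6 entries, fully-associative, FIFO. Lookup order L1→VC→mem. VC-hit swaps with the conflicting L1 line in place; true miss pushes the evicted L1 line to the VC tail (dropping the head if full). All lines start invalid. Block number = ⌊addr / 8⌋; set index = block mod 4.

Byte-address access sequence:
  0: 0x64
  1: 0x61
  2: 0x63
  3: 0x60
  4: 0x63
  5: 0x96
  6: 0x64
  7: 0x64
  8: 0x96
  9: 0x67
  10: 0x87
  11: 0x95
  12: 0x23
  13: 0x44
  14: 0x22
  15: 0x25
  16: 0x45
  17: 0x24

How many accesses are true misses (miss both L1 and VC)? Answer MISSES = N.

#0 0x64→b12/s0 MISS; vc=[]
#1 0x61→b12/s0 L1-HIT; vc=[]
#2 0x63→b12/s0 L1-HIT; vc=[]
#3 0x60→b12/s0 L1-HIT; vc=[]
#4 0x63→b12/s0 L1-HIT; vc=[]
#5 0x96→b18/s2 MISS; vc=[]
#6 0x64→b12/s0 L1-HIT; vc=[]
#7 0x64→b12/s0 L1-HIT; vc=[]
#8 0x96→b18/s2 L1-HIT; vc=[]
#9 0x67→b12/s0 L1-HIT; vc=[]
#10 0x87→b16/s0 MISS; vc=[12]
#11 0x95→b18/s2 L1-HIT; vc=[12]
#12 0x23→b4/s0 MISS; vc=[12,16]
#13 0x44→b8/s0 MISS; vc=[12,16,4]
#14 0x22→b4/s0 VC-HIT; vc=[12,16,8]
#15 0x25→b4/s0 L1-HIT; vc=[12,16,8]
#16 0x45→b8/s0 VC-HIT; vc=[12,16,4]
#17 0x24→b4/s0 VC-HIT; vc=[12,16,8]

MISSES = 5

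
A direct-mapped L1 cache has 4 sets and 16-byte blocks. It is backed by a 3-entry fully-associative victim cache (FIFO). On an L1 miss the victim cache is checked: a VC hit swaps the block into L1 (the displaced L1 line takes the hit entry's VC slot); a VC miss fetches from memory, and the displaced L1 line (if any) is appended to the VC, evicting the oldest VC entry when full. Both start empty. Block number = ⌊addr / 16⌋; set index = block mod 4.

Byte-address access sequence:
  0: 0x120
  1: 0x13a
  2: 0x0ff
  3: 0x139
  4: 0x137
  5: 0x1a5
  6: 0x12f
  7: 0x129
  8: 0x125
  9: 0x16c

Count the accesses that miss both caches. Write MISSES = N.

  [0] addr=0x120 blk=18 s=2: MISS | VC []
  [1] addr=0x13a blk=19 s=3: MISS | VC []
  [2] addr=0xff blk=15 s=3: MISS | VC [19]
  [3] addr=0x139 blk=19 s=3: VC-HIT | VC [15]
  [4] addr=0x137 blk=19 s=3: L1-HIT | VC [15]
  [5] addr=0x1a5 blk=26 s=2: MISS | VC [15, 18]
  [6] addr=0x12f blk=18 s=2: VC-HIT | VC [15, 26]
  [7] addr=0x129 blk=18 s=2: L1-HIT | VC [15, 26]
  [8] addr=0x125 blk=18 s=2: L1-HIT | VC [15, 26]
  [9] addr=0x16c blk=22 s=2: MISS | VC [15, 26, 18]

MISSES = 5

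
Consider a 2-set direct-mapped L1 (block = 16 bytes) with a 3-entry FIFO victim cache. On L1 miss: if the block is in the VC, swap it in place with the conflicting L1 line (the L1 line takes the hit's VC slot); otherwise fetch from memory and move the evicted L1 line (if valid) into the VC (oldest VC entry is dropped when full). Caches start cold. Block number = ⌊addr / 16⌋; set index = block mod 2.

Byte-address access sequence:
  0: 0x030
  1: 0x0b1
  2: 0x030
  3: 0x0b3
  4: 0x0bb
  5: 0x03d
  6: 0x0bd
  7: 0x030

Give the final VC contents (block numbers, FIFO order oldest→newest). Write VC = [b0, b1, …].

#0 0x30→b3/s1 MISS; vc=[]
#1 0xb1→b11/s1 MISS; vc=[3]
#2 0x30→b3/s1 VC-HIT; vc=[11]
#3 0xb3→b11/s1 VC-HIT; vc=[3]
#4 0xbb→b11/s1 L1-HIT; vc=[3]
#5 0x3d→b3/s1 VC-HIT; vc=[11]
#6 0xbd→b11/s1 VC-HIT; vc=[3]
#7 0x30→b3/s1 VC-HIT; vc=[11]

VC = [11]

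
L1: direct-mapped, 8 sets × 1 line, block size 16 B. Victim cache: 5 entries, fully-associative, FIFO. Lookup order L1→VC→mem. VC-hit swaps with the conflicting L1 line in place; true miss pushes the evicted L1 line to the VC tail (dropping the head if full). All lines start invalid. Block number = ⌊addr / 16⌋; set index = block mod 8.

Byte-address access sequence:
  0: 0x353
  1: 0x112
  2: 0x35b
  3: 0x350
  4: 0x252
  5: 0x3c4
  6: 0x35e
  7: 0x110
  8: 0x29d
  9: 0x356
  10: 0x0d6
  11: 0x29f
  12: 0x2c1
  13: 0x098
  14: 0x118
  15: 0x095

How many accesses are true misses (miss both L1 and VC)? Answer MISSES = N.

  [0] addr=0x353 blk=53 s=5: MISS | VC []
  [1] addr=0x112 blk=17 s=1: MISS | VC []
  [2] addr=0x35b blk=53 s=5: L1-HIT | VC []
  [3] addr=0x350 blk=53 s=5: L1-HIT | VC []
  [4] addr=0x252 blk=37 s=5: MISS | VC [53]
  [5] addr=0x3c4 blk=60 s=4: MISS | VC [53]
  [6] addr=0x35e blk=53 s=5: VC-HIT | VC [37]
  [7] addr=0x110 blk=17 s=1: L1-HIT | VC [37]
  [8] addr=0x29d blk=41 s=1: MISS | VC [37, 17]
  [9] addr=0x356 blk=53 s=5: L1-HIT | VC [37, 17]
  [10] addr=0xd6 blk=13 s=5: MISS | VC [37, 17, 53]
  [11] addr=0x29f blk=41 s=1: L1-HIT | VC [37, 17, 53]
  [12] addr=0x2c1 blk=44 s=4: MISS | VC [37, 17, 53, 60]
  [13] addr=0x98 blk=9 s=1: MISS | VC [37, 17, 53, 60, 41]
  [14] addr=0x118 blk=17 s=1: VC-HIT | VC [37, 9, 53, 60, 41]
  [15] addr=0x95 blk=9 s=1: VC-HIT | VC [37, 17, 53, 60, 41]

MISSES = 8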